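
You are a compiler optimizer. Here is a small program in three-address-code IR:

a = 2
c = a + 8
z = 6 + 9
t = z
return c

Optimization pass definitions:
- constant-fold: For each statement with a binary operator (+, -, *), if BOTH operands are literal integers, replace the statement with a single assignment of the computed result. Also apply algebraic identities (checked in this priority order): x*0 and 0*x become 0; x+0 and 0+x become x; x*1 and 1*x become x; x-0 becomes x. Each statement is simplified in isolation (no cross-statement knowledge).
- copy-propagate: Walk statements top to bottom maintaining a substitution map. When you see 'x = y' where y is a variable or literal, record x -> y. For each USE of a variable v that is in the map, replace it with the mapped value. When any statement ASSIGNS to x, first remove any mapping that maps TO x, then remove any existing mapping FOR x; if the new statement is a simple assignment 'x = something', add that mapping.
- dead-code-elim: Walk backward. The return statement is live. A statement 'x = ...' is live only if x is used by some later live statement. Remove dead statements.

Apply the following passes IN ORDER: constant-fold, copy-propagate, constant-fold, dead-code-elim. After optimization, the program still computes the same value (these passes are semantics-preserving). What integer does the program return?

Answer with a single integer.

Initial IR:
  a = 2
  c = a + 8
  z = 6 + 9
  t = z
  return c
After constant-fold (5 stmts):
  a = 2
  c = a + 8
  z = 15
  t = z
  return c
After copy-propagate (5 stmts):
  a = 2
  c = 2 + 8
  z = 15
  t = 15
  return c
After constant-fold (5 stmts):
  a = 2
  c = 10
  z = 15
  t = 15
  return c
After dead-code-elim (2 stmts):
  c = 10
  return c
Evaluate:
  a = 2  =>  a = 2
  c = a + 8  =>  c = 10
  z = 6 + 9  =>  z = 15
  t = z  =>  t = 15
  return c = 10

Answer: 10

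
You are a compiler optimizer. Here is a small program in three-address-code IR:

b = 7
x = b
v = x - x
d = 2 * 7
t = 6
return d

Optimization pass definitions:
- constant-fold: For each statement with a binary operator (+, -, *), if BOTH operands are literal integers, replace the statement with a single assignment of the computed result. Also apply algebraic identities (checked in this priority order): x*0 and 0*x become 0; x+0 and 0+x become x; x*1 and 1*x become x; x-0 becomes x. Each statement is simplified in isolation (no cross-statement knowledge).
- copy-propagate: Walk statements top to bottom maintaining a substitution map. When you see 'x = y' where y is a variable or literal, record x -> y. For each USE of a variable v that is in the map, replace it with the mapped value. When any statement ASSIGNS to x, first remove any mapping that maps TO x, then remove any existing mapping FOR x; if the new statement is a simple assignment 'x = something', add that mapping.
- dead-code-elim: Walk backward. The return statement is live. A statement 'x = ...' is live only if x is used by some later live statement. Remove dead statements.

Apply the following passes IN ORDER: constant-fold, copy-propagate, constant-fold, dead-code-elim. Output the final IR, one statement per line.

Answer: return 14

Derivation:
Initial IR:
  b = 7
  x = b
  v = x - x
  d = 2 * 7
  t = 6
  return d
After constant-fold (6 stmts):
  b = 7
  x = b
  v = x - x
  d = 14
  t = 6
  return d
After copy-propagate (6 stmts):
  b = 7
  x = 7
  v = 7 - 7
  d = 14
  t = 6
  return 14
After constant-fold (6 stmts):
  b = 7
  x = 7
  v = 0
  d = 14
  t = 6
  return 14
After dead-code-elim (1 stmts):
  return 14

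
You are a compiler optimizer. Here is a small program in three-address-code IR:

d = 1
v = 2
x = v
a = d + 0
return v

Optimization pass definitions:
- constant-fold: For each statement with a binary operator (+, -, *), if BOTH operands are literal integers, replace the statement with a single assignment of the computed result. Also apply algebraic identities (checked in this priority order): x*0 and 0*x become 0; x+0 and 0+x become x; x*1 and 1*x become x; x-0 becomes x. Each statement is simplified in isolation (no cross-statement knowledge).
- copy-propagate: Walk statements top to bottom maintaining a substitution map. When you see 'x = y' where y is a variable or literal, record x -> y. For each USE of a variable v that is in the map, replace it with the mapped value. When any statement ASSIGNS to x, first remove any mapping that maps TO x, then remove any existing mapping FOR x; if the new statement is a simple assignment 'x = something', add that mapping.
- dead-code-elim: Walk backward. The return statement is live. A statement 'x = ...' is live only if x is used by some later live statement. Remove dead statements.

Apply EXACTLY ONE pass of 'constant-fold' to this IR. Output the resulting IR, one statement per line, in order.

Applying constant-fold statement-by-statement:
  [1] d = 1  (unchanged)
  [2] v = 2  (unchanged)
  [3] x = v  (unchanged)
  [4] a = d + 0  -> a = d
  [5] return v  (unchanged)
Result (5 stmts):
  d = 1
  v = 2
  x = v
  a = d
  return v

Answer: d = 1
v = 2
x = v
a = d
return v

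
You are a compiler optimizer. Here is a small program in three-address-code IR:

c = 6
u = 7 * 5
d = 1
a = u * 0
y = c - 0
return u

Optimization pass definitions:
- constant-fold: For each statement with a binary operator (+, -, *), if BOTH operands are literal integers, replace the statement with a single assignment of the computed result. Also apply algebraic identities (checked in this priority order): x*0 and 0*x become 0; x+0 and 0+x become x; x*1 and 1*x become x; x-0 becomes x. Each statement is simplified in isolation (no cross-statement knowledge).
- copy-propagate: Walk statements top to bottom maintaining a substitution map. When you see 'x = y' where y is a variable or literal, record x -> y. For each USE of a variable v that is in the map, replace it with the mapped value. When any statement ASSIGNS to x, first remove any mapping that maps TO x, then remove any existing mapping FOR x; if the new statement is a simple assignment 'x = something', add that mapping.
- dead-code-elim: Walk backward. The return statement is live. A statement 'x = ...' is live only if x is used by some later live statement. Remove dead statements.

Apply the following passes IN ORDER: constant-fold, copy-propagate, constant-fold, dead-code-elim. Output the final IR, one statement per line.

Initial IR:
  c = 6
  u = 7 * 5
  d = 1
  a = u * 0
  y = c - 0
  return u
After constant-fold (6 stmts):
  c = 6
  u = 35
  d = 1
  a = 0
  y = c
  return u
After copy-propagate (6 stmts):
  c = 6
  u = 35
  d = 1
  a = 0
  y = 6
  return 35
After constant-fold (6 stmts):
  c = 6
  u = 35
  d = 1
  a = 0
  y = 6
  return 35
After dead-code-elim (1 stmts):
  return 35

Answer: return 35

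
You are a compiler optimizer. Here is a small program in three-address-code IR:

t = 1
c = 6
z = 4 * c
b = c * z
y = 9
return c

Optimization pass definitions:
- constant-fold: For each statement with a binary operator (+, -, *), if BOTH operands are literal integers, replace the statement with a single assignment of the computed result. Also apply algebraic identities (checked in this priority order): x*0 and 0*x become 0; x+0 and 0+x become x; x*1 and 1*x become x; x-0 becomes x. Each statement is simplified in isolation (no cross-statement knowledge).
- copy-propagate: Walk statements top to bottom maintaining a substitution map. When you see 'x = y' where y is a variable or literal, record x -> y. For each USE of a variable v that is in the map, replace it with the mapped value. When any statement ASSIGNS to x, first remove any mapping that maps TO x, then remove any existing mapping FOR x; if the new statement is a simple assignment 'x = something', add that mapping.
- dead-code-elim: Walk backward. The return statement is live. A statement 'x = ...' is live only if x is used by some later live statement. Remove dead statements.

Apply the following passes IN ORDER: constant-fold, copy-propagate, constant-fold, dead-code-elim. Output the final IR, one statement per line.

Initial IR:
  t = 1
  c = 6
  z = 4 * c
  b = c * z
  y = 9
  return c
After constant-fold (6 stmts):
  t = 1
  c = 6
  z = 4 * c
  b = c * z
  y = 9
  return c
After copy-propagate (6 stmts):
  t = 1
  c = 6
  z = 4 * 6
  b = 6 * z
  y = 9
  return 6
After constant-fold (6 stmts):
  t = 1
  c = 6
  z = 24
  b = 6 * z
  y = 9
  return 6
After dead-code-elim (1 stmts):
  return 6

Answer: return 6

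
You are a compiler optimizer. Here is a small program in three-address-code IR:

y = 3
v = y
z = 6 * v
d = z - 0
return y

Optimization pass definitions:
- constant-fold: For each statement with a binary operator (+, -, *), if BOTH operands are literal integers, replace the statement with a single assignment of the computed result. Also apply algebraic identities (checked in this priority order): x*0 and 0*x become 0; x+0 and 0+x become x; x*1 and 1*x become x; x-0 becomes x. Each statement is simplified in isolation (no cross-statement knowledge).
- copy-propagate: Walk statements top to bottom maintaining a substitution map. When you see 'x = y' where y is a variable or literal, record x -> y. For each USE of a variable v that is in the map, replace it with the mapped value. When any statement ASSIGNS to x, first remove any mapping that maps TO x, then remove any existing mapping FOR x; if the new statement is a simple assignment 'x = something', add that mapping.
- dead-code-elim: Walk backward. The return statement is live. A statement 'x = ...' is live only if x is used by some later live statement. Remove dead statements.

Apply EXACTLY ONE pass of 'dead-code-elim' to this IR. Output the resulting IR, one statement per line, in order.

Applying dead-code-elim statement-by-statement:
  [5] return y  -> KEEP (return); live=['y']
  [4] d = z - 0  -> DEAD (d not live)
  [3] z = 6 * v  -> DEAD (z not live)
  [2] v = y  -> DEAD (v not live)
  [1] y = 3  -> KEEP; live=[]
Result (2 stmts):
  y = 3
  return y

Answer: y = 3
return y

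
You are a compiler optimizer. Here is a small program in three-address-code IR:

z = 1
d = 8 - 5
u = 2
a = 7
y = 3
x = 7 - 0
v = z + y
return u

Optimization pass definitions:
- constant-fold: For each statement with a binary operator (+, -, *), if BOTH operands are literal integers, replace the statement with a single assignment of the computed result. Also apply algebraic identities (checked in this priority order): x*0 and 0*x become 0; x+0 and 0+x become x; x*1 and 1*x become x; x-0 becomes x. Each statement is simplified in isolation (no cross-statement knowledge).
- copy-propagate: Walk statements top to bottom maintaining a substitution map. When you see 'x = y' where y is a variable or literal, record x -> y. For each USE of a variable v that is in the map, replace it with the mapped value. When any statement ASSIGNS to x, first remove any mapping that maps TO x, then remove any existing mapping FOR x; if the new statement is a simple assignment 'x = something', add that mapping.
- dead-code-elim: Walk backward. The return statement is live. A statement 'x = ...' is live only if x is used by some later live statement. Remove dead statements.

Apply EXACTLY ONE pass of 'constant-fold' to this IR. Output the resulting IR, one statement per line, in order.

Answer: z = 1
d = 3
u = 2
a = 7
y = 3
x = 7
v = z + y
return u

Derivation:
Applying constant-fold statement-by-statement:
  [1] z = 1  (unchanged)
  [2] d = 8 - 5  -> d = 3
  [3] u = 2  (unchanged)
  [4] a = 7  (unchanged)
  [5] y = 3  (unchanged)
  [6] x = 7 - 0  -> x = 7
  [7] v = z + y  (unchanged)
  [8] return u  (unchanged)
Result (8 stmts):
  z = 1
  d = 3
  u = 2
  a = 7
  y = 3
  x = 7
  v = z + y
  return u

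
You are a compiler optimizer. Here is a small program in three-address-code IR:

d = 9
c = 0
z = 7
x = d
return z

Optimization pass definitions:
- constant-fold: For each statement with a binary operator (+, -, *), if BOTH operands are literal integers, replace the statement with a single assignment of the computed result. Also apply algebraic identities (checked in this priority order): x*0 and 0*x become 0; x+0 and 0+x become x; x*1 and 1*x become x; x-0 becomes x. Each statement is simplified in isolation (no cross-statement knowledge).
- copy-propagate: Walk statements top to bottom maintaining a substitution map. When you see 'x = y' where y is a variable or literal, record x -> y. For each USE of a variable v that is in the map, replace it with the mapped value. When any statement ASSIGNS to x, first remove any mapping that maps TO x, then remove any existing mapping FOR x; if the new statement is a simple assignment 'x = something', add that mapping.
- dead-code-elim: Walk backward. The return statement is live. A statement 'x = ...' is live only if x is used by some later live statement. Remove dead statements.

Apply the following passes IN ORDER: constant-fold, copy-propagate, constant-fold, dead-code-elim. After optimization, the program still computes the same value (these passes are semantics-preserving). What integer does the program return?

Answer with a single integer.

Answer: 7

Derivation:
Initial IR:
  d = 9
  c = 0
  z = 7
  x = d
  return z
After constant-fold (5 stmts):
  d = 9
  c = 0
  z = 7
  x = d
  return z
After copy-propagate (5 stmts):
  d = 9
  c = 0
  z = 7
  x = 9
  return 7
After constant-fold (5 stmts):
  d = 9
  c = 0
  z = 7
  x = 9
  return 7
After dead-code-elim (1 stmts):
  return 7
Evaluate:
  d = 9  =>  d = 9
  c = 0  =>  c = 0
  z = 7  =>  z = 7
  x = d  =>  x = 9
  return z = 7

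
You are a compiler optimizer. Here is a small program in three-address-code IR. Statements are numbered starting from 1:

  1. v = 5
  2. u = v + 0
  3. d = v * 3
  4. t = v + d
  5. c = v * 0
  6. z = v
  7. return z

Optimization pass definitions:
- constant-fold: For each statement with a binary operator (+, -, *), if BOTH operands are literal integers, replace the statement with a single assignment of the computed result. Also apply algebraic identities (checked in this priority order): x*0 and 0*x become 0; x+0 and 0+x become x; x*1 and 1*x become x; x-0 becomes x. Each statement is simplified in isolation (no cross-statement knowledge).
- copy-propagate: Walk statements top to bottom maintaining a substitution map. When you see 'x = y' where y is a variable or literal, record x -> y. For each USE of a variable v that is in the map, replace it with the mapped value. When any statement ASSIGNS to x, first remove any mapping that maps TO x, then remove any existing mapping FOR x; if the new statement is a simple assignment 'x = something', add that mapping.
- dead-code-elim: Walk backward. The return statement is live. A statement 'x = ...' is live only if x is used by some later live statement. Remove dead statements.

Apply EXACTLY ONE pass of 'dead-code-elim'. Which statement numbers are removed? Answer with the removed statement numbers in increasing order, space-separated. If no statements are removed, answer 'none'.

Answer: 2 3 4 5

Derivation:
Backward liveness scan:
Stmt 1 'v = 5': KEEP (v is live); live-in = []
Stmt 2 'u = v + 0': DEAD (u not in live set ['v'])
Stmt 3 'd = v * 3': DEAD (d not in live set ['v'])
Stmt 4 't = v + d': DEAD (t not in live set ['v'])
Stmt 5 'c = v * 0': DEAD (c not in live set ['v'])
Stmt 6 'z = v': KEEP (z is live); live-in = ['v']
Stmt 7 'return z': KEEP (return); live-in = ['z']
Removed statement numbers: [2, 3, 4, 5]
Surviving IR:
  v = 5
  z = v
  return z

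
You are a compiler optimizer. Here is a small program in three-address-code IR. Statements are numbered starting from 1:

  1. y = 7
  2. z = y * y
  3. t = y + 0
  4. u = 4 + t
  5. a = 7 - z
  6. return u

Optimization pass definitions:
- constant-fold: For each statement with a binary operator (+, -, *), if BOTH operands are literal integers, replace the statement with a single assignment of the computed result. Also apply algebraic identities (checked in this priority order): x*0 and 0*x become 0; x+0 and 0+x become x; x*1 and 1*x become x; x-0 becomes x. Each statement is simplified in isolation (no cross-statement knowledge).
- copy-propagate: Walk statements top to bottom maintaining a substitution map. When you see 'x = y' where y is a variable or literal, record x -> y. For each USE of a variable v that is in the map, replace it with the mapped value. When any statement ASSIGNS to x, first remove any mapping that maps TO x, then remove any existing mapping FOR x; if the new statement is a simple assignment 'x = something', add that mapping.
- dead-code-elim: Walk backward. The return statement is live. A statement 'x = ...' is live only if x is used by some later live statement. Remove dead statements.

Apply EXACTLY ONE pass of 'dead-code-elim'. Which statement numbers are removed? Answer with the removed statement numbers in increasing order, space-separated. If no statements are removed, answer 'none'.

Backward liveness scan:
Stmt 1 'y = 7': KEEP (y is live); live-in = []
Stmt 2 'z = y * y': DEAD (z not in live set ['y'])
Stmt 3 't = y + 0': KEEP (t is live); live-in = ['y']
Stmt 4 'u = 4 + t': KEEP (u is live); live-in = ['t']
Stmt 5 'a = 7 - z': DEAD (a not in live set ['u'])
Stmt 6 'return u': KEEP (return); live-in = ['u']
Removed statement numbers: [2, 5]
Surviving IR:
  y = 7
  t = y + 0
  u = 4 + t
  return u

Answer: 2 5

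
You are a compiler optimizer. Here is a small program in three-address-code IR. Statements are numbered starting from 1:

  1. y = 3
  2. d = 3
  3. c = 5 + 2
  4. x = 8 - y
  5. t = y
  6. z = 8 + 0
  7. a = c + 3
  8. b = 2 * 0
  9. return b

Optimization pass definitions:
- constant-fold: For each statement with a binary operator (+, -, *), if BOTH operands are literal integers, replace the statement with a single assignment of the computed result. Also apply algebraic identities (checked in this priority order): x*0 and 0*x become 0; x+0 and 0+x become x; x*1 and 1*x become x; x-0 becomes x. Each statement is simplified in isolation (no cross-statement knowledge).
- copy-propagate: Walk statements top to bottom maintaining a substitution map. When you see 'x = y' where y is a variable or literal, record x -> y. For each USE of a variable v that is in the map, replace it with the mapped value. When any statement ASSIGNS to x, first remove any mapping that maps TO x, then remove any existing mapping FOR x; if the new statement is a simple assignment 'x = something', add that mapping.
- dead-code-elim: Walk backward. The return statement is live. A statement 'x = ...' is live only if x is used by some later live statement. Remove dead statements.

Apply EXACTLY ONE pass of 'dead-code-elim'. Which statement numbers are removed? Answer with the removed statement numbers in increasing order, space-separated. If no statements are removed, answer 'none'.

Backward liveness scan:
Stmt 1 'y = 3': DEAD (y not in live set [])
Stmt 2 'd = 3': DEAD (d not in live set [])
Stmt 3 'c = 5 + 2': DEAD (c not in live set [])
Stmt 4 'x = 8 - y': DEAD (x not in live set [])
Stmt 5 't = y': DEAD (t not in live set [])
Stmt 6 'z = 8 + 0': DEAD (z not in live set [])
Stmt 7 'a = c + 3': DEAD (a not in live set [])
Stmt 8 'b = 2 * 0': KEEP (b is live); live-in = []
Stmt 9 'return b': KEEP (return); live-in = ['b']
Removed statement numbers: [1, 2, 3, 4, 5, 6, 7]
Surviving IR:
  b = 2 * 0
  return b

Answer: 1 2 3 4 5 6 7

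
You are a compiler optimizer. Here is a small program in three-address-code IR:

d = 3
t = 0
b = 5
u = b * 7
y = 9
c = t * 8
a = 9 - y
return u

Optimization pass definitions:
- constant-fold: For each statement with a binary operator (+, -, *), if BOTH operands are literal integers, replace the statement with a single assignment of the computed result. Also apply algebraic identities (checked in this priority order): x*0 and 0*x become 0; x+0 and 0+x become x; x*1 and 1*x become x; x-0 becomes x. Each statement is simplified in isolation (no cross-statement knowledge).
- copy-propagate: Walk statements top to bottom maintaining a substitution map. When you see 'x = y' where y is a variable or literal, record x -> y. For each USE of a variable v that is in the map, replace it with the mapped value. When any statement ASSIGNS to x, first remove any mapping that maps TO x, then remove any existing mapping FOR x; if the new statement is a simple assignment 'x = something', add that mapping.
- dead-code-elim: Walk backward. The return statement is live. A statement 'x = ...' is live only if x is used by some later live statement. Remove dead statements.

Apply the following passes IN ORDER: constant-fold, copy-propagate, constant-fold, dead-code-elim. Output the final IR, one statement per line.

Initial IR:
  d = 3
  t = 0
  b = 5
  u = b * 7
  y = 9
  c = t * 8
  a = 9 - y
  return u
After constant-fold (8 stmts):
  d = 3
  t = 0
  b = 5
  u = b * 7
  y = 9
  c = t * 8
  a = 9 - y
  return u
After copy-propagate (8 stmts):
  d = 3
  t = 0
  b = 5
  u = 5 * 7
  y = 9
  c = 0 * 8
  a = 9 - 9
  return u
After constant-fold (8 stmts):
  d = 3
  t = 0
  b = 5
  u = 35
  y = 9
  c = 0
  a = 0
  return u
After dead-code-elim (2 stmts):
  u = 35
  return u

Answer: u = 35
return u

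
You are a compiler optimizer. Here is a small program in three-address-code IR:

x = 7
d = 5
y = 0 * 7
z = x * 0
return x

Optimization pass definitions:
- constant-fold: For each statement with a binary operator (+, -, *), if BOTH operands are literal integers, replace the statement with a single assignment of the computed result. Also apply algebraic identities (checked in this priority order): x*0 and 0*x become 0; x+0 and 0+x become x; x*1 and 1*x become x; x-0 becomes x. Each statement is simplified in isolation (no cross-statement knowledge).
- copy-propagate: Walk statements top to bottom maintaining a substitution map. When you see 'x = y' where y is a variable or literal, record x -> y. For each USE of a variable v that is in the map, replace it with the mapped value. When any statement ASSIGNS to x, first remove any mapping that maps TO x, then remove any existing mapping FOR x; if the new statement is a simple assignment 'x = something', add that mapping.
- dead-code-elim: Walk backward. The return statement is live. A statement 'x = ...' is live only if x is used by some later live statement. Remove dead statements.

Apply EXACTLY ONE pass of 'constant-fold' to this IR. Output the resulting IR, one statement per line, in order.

Applying constant-fold statement-by-statement:
  [1] x = 7  (unchanged)
  [2] d = 5  (unchanged)
  [3] y = 0 * 7  -> y = 0
  [4] z = x * 0  -> z = 0
  [5] return x  (unchanged)
Result (5 stmts):
  x = 7
  d = 5
  y = 0
  z = 0
  return x

Answer: x = 7
d = 5
y = 0
z = 0
return x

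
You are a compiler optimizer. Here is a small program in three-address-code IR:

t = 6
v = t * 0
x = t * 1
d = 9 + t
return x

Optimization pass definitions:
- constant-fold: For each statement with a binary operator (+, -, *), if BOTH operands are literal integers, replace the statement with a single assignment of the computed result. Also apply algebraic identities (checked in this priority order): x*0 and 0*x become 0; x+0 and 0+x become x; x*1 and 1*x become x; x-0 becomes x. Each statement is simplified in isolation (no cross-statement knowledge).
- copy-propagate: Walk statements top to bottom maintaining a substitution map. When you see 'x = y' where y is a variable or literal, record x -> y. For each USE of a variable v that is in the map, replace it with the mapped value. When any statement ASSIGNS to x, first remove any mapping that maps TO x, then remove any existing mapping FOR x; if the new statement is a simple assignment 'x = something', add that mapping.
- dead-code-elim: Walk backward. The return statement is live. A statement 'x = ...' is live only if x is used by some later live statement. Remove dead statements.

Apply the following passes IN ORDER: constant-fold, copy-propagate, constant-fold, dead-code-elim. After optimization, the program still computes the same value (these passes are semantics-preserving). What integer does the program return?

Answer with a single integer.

Initial IR:
  t = 6
  v = t * 0
  x = t * 1
  d = 9 + t
  return x
After constant-fold (5 stmts):
  t = 6
  v = 0
  x = t
  d = 9 + t
  return x
After copy-propagate (5 stmts):
  t = 6
  v = 0
  x = 6
  d = 9 + 6
  return 6
After constant-fold (5 stmts):
  t = 6
  v = 0
  x = 6
  d = 15
  return 6
After dead-code-elim (1 stmts):
  return 6
Evaluate:
  t = 6  =>  t = 6
  v = t * 0  =>  v = 0
  x = t * 1  =>  x = 6
  d = 9 + t  =>  d = 15
  return x = 6

Answer: 6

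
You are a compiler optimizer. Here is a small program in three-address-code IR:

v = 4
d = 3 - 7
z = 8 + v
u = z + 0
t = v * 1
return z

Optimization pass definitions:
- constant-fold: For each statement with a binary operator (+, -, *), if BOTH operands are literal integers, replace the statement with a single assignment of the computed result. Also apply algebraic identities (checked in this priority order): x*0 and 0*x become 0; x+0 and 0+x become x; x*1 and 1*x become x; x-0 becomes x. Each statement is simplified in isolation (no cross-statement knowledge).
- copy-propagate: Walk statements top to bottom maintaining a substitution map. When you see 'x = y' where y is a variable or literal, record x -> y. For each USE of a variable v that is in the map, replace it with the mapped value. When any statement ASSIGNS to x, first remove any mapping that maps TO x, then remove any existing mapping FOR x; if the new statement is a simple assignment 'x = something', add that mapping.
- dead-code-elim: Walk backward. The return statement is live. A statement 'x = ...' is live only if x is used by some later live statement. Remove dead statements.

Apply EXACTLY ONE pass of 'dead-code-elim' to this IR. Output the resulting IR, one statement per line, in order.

Answer: v = 4
z = 8 + v
return z

Derivation:
Applying dead-code-elim statement-by-statement:
  [6] return z  -> KEEP (return); live=['z']
  [5] t = v * 1  -> DEAD (t not live)
  [4] u = z + 0  -> DEAD (u not live)
  [3] z = 8 + v  -> KEEP; live=['v']
  [2] d = 3 - 7  -> DEAD (d not live)
  [1] v = 4  -> KEEP; live=[]
Result (3 stmts):
  v = 4
  z = 8 + v
  return z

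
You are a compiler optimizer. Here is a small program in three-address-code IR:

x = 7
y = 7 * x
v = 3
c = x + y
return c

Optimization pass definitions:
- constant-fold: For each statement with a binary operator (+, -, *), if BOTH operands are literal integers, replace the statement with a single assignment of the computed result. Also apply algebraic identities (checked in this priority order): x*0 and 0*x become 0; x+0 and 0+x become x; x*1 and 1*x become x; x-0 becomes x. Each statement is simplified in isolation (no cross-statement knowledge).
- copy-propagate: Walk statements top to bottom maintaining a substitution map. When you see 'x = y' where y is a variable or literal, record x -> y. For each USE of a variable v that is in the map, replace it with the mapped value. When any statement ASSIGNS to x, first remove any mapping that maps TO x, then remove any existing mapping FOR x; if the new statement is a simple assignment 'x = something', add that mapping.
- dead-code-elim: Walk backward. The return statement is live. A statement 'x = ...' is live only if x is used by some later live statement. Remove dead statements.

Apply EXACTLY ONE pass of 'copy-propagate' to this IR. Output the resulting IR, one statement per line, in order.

Answer: x = 7
y = 7 * 7
v = 3
c = 7 + y
return c

Derivation:
Applying copy-propagate statement-by-statement:
  [1] x = 7  (unchanged)
  [2] y = 7 * x  -> y = 7 * 7
  [3] v = 3  (unchanged)
  [4] c = x + y  -> c = 7 + y
  [5] return c  (unchanged)
Result (5 stmts):
  x = 7
  y = 7 * 7
  v = 3
  c = 7 + y
  return c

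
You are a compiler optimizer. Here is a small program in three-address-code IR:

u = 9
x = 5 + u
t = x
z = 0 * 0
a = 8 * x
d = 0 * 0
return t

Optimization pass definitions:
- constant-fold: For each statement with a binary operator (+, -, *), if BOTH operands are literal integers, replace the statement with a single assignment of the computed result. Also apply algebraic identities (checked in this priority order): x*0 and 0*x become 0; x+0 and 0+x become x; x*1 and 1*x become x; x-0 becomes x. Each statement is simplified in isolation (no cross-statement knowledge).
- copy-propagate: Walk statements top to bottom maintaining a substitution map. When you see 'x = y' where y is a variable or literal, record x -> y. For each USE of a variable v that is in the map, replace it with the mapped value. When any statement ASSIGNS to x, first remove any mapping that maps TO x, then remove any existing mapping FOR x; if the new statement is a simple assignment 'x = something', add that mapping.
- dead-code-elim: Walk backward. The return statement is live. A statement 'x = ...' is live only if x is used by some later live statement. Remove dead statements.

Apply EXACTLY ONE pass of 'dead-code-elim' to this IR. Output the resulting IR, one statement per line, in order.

Applying dead-code-elim statement-by-statement:
  [7] return t  -> KEEP (return); live=['t']
  [6] d = 0 * 0  -> DEAD (d not live)
  [5] a = 8 * x  -> DEAD (a not live)
  [4] z = 0 * 0  -> DEAD (z not live)
  [3] t = x  -> KEEP; live=['x']
  [2] x = 5 + u  -> KEEP; live=['u']
  [1] u = 9  -> KEEP; live=[]
Result (4 stmts):
  u = 9
  x = 5 + u
  t = x
  return t

Answer: u = 9
x = 5 + u
t = x
return t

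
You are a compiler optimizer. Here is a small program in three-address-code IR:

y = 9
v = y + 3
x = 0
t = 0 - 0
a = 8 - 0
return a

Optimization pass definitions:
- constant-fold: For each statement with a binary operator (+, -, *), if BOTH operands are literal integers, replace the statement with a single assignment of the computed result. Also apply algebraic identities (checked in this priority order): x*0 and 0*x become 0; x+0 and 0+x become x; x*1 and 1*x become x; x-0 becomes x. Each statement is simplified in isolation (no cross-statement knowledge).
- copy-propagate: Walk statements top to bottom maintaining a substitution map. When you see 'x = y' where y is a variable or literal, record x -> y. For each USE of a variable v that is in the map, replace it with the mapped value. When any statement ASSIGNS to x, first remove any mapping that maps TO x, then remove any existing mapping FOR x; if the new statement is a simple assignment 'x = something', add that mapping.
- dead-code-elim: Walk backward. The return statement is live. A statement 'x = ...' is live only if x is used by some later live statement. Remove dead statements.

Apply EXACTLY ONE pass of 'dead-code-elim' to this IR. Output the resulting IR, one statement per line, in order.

Applying dead-code-elim statement-by-statement:
  [6] return a  -> KEEP (return); live=['a']
  [5] a = 8 - 0  -> KEEP; live=[]
  [4] t = 0 - 0  -> DEAD (t not live)
  [3] x = 0  -> DEAD (x not live)
  [2] v = y + 3  -> DEAD (v not live)
  [1] y = 9  -> DEAD (y not live)
Result (2 stmts):
  a = 8 - 0
  return a

Answer: a = 8 - 0
return a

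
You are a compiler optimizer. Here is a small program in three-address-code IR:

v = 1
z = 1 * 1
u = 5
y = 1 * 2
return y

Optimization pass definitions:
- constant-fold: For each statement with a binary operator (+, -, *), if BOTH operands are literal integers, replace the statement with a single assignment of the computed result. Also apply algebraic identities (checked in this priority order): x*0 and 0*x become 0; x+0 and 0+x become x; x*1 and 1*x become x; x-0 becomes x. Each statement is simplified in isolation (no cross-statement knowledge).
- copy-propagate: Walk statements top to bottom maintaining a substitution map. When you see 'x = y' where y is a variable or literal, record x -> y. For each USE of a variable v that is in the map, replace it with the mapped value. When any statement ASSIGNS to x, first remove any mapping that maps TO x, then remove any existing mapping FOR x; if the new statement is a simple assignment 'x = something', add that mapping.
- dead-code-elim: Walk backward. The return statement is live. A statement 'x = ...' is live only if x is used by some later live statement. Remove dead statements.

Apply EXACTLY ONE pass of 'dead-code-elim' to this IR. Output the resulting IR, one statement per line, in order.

Answer: y = 1 * 2
return y

Derivation:
Applying dead-code-elim statement-by-statement:
  [5] return y  -> KEEP (return); live=['y']
  [4] y = 1 * 2  -> KEEP; live=[]
  [3] u = 5  -> DEAD (u not live)
  [2] z = 1 * 1  -> DEAD (z not live)
  [1] v = 1  -> DEAD (v not live)
Result (2 stmts):
  y = 1 * 2
  return y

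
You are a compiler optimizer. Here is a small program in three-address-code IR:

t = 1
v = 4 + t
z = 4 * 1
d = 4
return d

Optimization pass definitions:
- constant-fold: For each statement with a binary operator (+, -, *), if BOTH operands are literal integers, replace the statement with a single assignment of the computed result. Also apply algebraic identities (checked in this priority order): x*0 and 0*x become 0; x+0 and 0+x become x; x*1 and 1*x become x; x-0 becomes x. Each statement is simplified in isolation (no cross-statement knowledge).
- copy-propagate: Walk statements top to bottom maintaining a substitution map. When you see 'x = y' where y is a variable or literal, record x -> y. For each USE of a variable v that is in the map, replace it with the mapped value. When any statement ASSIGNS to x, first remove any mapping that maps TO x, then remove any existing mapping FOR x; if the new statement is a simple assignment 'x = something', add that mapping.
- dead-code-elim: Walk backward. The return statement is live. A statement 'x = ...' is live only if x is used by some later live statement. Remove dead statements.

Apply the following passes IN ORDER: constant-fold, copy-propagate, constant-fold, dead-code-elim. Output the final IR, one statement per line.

Initial IR:
  t = 1
  v = 4 + t
  z = 4 * 1
  d = 4
  return d
After constant-fold (5 stmts):
  t = 1
  v = 4 + t
  z = 4
  d = 4
  return d
After copy-propagate (5 stmts):
  t = 1
  v = 4 + 1
  z = 4
  d = 4
  return 4
After constant-fold (5 stmts):
  t = 1
  v = 5
  z = 4
  d = 4
  return 4
After dead-code-elim (1 stmts):
  return 4

Answer: return 4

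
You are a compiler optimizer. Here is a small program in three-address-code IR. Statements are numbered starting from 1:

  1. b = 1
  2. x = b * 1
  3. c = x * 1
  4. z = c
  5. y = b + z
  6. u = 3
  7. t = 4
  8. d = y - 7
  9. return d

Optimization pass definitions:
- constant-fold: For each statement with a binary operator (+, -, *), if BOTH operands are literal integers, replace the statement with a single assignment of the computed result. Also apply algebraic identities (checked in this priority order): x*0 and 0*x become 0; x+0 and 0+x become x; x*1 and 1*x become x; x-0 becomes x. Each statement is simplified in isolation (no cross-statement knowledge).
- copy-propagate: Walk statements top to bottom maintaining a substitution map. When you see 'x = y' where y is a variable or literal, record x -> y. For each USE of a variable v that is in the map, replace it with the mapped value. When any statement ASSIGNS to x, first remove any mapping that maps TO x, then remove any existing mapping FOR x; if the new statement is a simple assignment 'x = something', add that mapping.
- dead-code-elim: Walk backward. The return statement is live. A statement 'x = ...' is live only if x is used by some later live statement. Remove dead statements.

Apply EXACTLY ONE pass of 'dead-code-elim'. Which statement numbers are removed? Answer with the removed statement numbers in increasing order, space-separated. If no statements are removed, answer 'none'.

Answer: 6 7

Derivation:
Backward liveness scan:
Stmt 1 'b = 1': KEEP (b is live); live-in = []
Stmt 2 'x = b * 1': KEEP (x is live); live-in = ['b']
Stmt 3 'c = x * 1': KEEP (c is live); live-in = ['b', 'x']
Stmt 4 'z = c': KEEP (z is live); live-in = ['b', 'c']
Stmt 5 'y = b + z': KEEP (y is live); live-in = ['b', 'z']
Stmt 6 'u = 3': DEAD (u not in live set ['y'])
Stmt 7 't = 4': DEAD (t not in live set ['y'])
Stmt 8 'd = y - 7': KEEP (d is live); live-in = ['y']
Stmt 9 'return d': KEEP (return); live-in = ['d']
Removed statement numbers: [6, 7]
Surviving IR:
  b = 1
  x = b * 1
  c = x * 1
  z = c
  y = b + z
  d = y - 7
  return d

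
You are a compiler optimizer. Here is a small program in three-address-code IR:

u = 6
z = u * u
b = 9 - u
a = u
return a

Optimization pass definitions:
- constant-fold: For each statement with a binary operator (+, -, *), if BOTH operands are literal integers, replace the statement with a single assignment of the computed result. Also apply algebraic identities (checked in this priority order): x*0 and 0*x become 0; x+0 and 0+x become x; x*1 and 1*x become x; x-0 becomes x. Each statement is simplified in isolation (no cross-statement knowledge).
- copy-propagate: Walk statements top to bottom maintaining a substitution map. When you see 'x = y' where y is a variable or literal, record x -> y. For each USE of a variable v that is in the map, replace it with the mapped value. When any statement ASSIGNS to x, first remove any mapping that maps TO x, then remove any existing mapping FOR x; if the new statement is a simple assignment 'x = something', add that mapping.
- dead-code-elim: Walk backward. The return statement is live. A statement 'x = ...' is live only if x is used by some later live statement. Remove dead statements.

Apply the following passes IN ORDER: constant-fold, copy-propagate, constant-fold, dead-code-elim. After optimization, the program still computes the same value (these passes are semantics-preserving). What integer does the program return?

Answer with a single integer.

Answer: 6

Derivation:
Initial IR:
  u = 6
  z = u * u
  b = 9 - u
  a = u
  return a
After constant-fold (5 stmts):
  u = 6
  z = u * u
  b = 9 - u
  a = u
  return a
After copy-propagate (5 stmts):
  u = 6
  z = 6 * 6
  b = 9 - 6
  a = 6
  return 6
After constant-fold (5 stmts):
  u = 6
  z = 36
  b = 3
  a = 6
  return 6
After dead-code-elim (1 stmts):
  return 6
Evaluate:
  u = 6  =>  u = 6
  z = u * u  =>  z = 36
  b = 9 - u  =>  b = 3
  a = u  =>  a = 6
  return a = 6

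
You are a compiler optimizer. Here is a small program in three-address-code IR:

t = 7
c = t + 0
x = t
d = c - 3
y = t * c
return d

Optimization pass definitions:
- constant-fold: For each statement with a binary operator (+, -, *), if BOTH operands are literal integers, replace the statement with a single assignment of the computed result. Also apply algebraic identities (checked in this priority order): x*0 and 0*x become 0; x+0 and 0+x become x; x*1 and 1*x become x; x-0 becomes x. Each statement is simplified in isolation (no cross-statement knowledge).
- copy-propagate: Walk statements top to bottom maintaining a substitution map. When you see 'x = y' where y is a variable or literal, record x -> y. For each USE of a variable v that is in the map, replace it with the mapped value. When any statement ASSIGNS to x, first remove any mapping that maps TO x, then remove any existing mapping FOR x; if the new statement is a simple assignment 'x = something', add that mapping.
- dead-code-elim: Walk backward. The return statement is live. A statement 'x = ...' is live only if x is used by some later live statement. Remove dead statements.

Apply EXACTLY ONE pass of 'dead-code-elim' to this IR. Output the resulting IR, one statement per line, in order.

Answer: t = 7
c = t + 0
d = c - 3
return d

Derivation:
Applying dead-code-elim statement-by-statement:
  [6] return d  -> KEEP (return); live=['d']
  [5] y = t * c  -> DEAD (y not live)
  [4] d = c - 3  -> KEEP; live=['c']
  [3] x = t  -> DEAD (x not live)
  [2] c = t + 0  -> KEEP; live=['t']
  [1] t = 7  -> KEEP; live=[]
Result (4 stmts):
  t = 7
  c = t + 0
  d = c - 3
  return d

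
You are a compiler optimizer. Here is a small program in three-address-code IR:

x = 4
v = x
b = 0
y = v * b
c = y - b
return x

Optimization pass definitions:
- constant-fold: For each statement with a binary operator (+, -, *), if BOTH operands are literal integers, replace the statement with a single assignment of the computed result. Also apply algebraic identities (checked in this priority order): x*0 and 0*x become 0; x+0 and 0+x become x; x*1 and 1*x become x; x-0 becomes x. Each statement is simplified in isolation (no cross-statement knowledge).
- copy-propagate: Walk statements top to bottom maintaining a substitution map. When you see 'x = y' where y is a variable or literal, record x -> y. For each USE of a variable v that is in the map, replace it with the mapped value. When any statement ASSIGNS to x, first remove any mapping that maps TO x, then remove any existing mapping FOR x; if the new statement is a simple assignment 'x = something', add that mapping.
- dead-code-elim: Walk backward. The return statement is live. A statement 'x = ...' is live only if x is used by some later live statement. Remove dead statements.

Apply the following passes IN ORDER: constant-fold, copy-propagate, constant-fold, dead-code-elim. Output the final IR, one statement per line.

Answer: return 4

Derivation:
Initial IR:
  x = 4
  v = x
  b = 0
  y = v * b
  c = y - b
  return x
After constant-fold (6 stmts):
  x = 4
  v = x
  b = 0
  y = v * b
  c = y - b
  return x
After copy-propagate (6 stmts):
  x = 4
  v = 4
  b = 0
  y = 4 * 0
  c = y - 0
  return 4
After constant-fold (6 stmts):
  x = 4
  v = 4
  b = 0
  y = 0
  c = y
  return 4
After dead-code-elim (1 stmts):
  return 4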